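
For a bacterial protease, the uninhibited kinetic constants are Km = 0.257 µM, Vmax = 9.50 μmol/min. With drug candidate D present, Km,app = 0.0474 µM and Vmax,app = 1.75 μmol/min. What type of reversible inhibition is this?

uncompetitive

Both Km and Vmax decrease by the same factor (~5.42-fold) — characteristic of uncompetitive inhibition.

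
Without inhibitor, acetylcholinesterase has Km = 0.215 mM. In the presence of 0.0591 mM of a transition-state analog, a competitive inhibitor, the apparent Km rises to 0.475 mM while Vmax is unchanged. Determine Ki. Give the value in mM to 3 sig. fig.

Competitive: Km,app = α·Km with α = 1 + [I]/Ki.
α = Km,app/Km = 0.475/0.215 = 2.209.
Ki = [I]/(α − 1) = 0.0591/1.209 = 0.0489 mM.

0.0489 mM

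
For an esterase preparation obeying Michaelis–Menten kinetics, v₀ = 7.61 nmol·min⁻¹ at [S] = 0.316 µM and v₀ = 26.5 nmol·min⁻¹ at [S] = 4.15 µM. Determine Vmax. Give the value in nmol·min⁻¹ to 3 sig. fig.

In reciprocal form, 1/v = (Km/Vmax)·(1/[S]) + 1/Vmax. The two points give (1/[S], 1/v) = (3.165, 0.1314) and (0.2410, 0.03774).
Slope = (0.1314 − 0.03774)/(3.165 − 0.2410) = 0.03204; intercept = 0.1314 − 0.03204×3.165 = 0.03002.
Vmax = 1/intercept = 33.3 nmol·min⁻¹; Km = slope × Vmax = 0.03204 × 33.3 = 1.07 µM.

33.3 nmol·min⁻¹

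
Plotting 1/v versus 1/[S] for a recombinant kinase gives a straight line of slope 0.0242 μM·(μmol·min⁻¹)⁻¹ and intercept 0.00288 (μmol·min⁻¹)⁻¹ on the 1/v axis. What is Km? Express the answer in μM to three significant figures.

y-intercept = 1/Vmax ⇒ Vmax = 347 μmol·min⁻¹; slope = Km/Vmax ⇒ Km = slope × Vmax.
Km = 0.0242 × 347 = 8.40 μM.

8.40 μM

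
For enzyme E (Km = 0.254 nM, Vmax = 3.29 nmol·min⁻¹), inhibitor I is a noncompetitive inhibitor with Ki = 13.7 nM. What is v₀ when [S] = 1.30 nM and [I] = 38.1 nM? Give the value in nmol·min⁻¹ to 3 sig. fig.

0.728 nmol·min⁻¹

α = 1 + [I]/Ki = 1 + 38.1/13.7 = 3.781.
For a noncompetitive inhibitor, Vmax is reduced to Vmax/α while Km is unchanged: Km,app = 0.254 nM, Vmax,app = 0.870 nmol·min⁻¹.
v = Vmax,app·[S]/(Km,app + [S]) = 0.870 × 1.30/(0.254 + 1.30) = 0.728 nmol·min⁻¹.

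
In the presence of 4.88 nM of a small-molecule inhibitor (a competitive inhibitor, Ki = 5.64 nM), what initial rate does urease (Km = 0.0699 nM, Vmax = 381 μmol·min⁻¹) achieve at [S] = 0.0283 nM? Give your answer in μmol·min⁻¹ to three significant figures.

67.9 μmol·min⁻¹

With α = 1 + [I]/Ki = 1 + 4.88/5.64 = 1.865, the competitive rate law is v = Vmax[S] / (αKm + [S]).
v = 381×0.0283 / (1.865×0.0699 + 0.0283) = 10.78/0.1587 = 67.9 μmol·min⁻¹.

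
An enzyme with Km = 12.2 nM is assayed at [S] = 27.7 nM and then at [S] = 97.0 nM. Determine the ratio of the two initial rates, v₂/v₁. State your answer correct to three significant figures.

Since Vmax cancels, v₂/v₁ = [S]₂(Km+[S]₁) / [S]₁(Km+[S]₂).
= 97.0×(12.2+27.7) / (27.7×(12.2+97.0)) = 3870/3025 = 1.28.

1.28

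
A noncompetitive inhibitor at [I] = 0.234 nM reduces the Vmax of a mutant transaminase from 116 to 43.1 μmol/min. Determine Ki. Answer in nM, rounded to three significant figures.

0.138 nM

Noncompetitive: Vmax,app = Vmax/α with α = 1 + [I]/Ki.
α = Vmax/Vmax,app = 116/43.1 = 2.691.
Since α = 1 + [I]/Ki, [I]/Ki = 2.691 − 1 = 1.691 and Ki = 0.234/1.691 = 0.138 nM.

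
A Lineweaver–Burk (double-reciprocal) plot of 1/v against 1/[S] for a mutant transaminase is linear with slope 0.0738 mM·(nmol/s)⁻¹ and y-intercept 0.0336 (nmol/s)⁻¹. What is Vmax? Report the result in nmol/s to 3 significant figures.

The y-intercept of a Lineweaver–Burk plot equals 1/Vmax, so Vmax = 1/0.0336 = 29.8 nmol/s.

29.8 nmol/s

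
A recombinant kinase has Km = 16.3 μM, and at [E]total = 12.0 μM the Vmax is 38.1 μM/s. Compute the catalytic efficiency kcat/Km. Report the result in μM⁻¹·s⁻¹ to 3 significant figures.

kcat = Vmax/[E]total = 38.1/12.0 = 3.18 s⁻¹.
kcat/Km = 3.18/16.3 = 0.195 μM⁻¹·s⁻¹.

0.195 μM⁻¹·s⁻¹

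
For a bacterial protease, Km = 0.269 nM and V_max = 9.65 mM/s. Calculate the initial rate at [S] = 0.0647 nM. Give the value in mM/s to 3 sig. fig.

v = Vmax·[S]/(Km + [S]) = 9.65 × 0.0647 / (0.269 + 0.0647)
  = 0.6244 / 0.3337 = 1.87 mM/s.

1.87 mM/s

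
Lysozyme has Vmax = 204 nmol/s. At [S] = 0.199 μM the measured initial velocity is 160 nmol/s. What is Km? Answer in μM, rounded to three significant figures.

From v = Vmax[S]/(Km+[S]), Km = [S](Vmax − v)/v.
Km = 0.199 × (204 − 160) / 160 = 8.756/160 = 0.0547 μM.

0.0547 μM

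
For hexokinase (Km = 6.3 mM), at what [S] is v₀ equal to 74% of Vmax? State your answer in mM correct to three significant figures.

17.9 mM

v/Vmax = [S]/(Km+[S]) = 0.74, so [S] = Km·0.74/(1 − 0.74) = 6.3 × 2.846.
[S] = 17.9 mM.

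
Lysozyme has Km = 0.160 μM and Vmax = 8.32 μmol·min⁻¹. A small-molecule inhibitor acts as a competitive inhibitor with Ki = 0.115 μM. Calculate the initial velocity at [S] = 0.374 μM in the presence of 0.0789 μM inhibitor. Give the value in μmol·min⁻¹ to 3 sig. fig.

With α = 1 + [I]/Ki = 1 + 0.0789/0.115 = 1.686, the competitive rate law is v = Vmax[S] / (αKm + [S]).
v = 8.32×0.374 / (1.686×0.160 + 0.374) = 3.112/0.6438 = 4.83 μmol·min⁻¹.

4.83 μmol·min⁻¹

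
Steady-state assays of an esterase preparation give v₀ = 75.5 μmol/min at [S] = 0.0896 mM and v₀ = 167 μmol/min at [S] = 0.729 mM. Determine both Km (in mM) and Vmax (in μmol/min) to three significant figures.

Km = 0.149 mM; Vmax = 201 μmol/min

From v = Vmax[S]/(Km+[S]), each point gives Vmax = v(Km+[S])/[S].
Equating: 75.5(Km+0.0896)/0.0896 = 167(Km+0.729)/0.729.
842.6·Km + 75.5 = 229.1·Km + 167, so (842.6 − 229.1)·Km = 167 − 75.5.
Km = 91.50/613.6 = 0.149 mM; then Vmax = 75.5(0.149+0.0896)/0.0896 = 201 μmol/min.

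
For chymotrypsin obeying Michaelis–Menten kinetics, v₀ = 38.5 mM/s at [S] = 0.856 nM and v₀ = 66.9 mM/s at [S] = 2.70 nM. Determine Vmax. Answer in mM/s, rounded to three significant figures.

In reciprocal form, 1/v = (Km/Vmax)·(1/[S]) + 1/Vmax. The two points give (1/[S], 1/v) = (1.168, 0.02597) and (0.3704, 0.01495).
Slope = (0.02597 − 0.01495)/(1.168 − 0.3704) = 0.01382; intercept = 0.02597 − 0.01382×1.168 = 0.009829.
Vmax = 1/intercept = 102 mM/s; Km = slope × Vmax = 0.01382 × 102 = 1.41 nM.

102 mM/s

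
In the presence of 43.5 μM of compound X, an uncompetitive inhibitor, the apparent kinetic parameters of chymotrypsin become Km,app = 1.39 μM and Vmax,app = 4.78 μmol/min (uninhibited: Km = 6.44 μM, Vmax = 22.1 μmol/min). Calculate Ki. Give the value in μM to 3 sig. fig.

Uncompetitive: Vmax,app = Vmax/α (and Km,app = Km/α) with α = 1 + [I]/Ki.
α = Vmax/Vmax,app = 22.1/4.78 = 4.623.
Ki = [I]/(α − 1) = 43.5/3.623 = 12.0 μM.

12.0 μM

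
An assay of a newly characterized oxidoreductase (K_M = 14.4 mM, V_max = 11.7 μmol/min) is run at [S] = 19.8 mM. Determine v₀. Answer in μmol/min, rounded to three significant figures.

v = Vmax·[S]/(Km + [S]) = 11.7 × 19.8 / (14.4 + 19.8)
  = 231.7 / 34.20 = 6.77 μmol/min.

6.77 μmol/min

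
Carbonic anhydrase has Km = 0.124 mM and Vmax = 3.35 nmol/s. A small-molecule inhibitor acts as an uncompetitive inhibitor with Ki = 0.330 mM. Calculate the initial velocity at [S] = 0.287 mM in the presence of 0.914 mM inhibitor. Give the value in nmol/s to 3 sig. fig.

With α = 1 + [I]/Ki = 1 + 0.914/0.330 = 3.770, the uncompetitive rate law is v = (Vmax/α)·[S] / (Km/α + [S]).
v = (3.35/3.770)×0.287 / (0.124/3.770 + 0.287) = 0.2550/0.3199 = 0.797 nmol/s.

0.797 nmol/s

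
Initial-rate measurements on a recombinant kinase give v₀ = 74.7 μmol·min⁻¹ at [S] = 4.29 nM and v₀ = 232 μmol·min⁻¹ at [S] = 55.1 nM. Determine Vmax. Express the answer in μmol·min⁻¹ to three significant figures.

282 μmol·min⁻¹

In reciprocal form, 1/v = (Km/Vmax)·(1/[S]) + 1/Vmax. The two points give (1/[S], 1/v) = (0.2331, 0.01339) and (0.01815, 0.004310).
Slope = (0.01339 − 0.004310)/(0.2331 − 0.01815) = 0.04223; intercept = 0.01339 − 0.04223×0.2331 = 0.003544.
Vmax = 1/intercept = 282 μmol·min⁻¹; Km = slope × Vmax = 0.04223 × 282 = 11.9 nM.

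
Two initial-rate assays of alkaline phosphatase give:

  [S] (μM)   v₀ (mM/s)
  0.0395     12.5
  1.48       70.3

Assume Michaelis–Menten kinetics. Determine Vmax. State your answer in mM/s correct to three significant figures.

80.5 mM/s

In reciprocal form, 1/v = (Km/Vmax)·(1/[S]) + 1/Vmax. The two points give (1/[S], 1/v) = (25.32, 0.08000) and (0.6757, 0.01422).
Slope = (0.08000 − 0.01422)/(25.32 − 0.6757) = 0.002669; intercept = 0.08000 − 0.002669×25.32 = 0.01242.
Vmax = 1/intercept = 80.5 mM/s; Km = slope × Vmax = 0.002669 × 80.5 = 0.215 μM.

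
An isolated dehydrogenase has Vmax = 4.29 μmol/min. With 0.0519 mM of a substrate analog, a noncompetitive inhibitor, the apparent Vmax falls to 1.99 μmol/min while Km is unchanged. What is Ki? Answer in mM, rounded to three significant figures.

0.0449 mM

Noncompetitive: Vmax,app = Vmax/α with α = 1 + [I]/Ki.
α = Vmax/Vmax,app = 4.29/1.99 = 2.156.
Since α = 1 + [I]/Ki, [I]/Ki = 2.156 − 1 = 1.156 and Ki = 0.0519/1.156 = 0.0449 mM.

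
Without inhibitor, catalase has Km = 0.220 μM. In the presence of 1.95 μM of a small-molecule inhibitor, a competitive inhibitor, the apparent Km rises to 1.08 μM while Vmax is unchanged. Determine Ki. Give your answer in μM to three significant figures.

Competitive: Km,app = α·Km with α = 1 + [I]/Ki.
α = Km,app/Km = 1.08/0.220 = 4.909.
Ki = [I]/(α − 1) = 1.95/3.909 = 0.499 μM.

0.499 μM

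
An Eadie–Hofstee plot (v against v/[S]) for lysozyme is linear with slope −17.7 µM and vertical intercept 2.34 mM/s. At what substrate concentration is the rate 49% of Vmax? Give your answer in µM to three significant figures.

17.0 µM

The Eadie–Hofstee slope gives Km = 17.7 µM (slope = −Km).
v/Vmax = [S]/(Km+[S]) = 0.49 ⇒ [S] = Km·0.49/(1−0.49) = 17.7 × 0.9608 = 17.0 µM.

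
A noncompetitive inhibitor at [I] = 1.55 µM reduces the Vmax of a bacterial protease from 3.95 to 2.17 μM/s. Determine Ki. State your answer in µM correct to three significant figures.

1.89 µM

Noncompetitive: Vmax,app = Vmax/α with α = 1 + [I]/Ki.
α = Vmax/Vmax,app = 3.95/2.17 = 1.820.
Ki = [I]/(α − 1) = 1.55/0.8203 = 1.89 µM.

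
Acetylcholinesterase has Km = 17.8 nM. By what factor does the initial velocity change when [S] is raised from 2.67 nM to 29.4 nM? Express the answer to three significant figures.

The fractional saturations are [S]/(Km+[S]) = 2.67/20.47 = 0.1304 and 29.4/47.20 = 0.6229.
v₂/v₁ is just their ratio: 0.6229/0.1304 = 4.78.

4.78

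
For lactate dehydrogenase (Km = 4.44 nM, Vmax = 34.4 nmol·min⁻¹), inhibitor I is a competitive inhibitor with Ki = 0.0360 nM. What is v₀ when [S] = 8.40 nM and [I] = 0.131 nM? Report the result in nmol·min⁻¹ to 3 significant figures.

With α = 1 + [I]/Ki = 1 + 0.131/0.0360 = 4.639, the competitive rate law is v = Vmax[S] / (αKm + [S]).
v = 34.4×8.40 / (4.639×4.44 + 8.40) = 289.0/29.00 = 9.97 nmol·min⁻¹.

9.97 nmol·min⁻¹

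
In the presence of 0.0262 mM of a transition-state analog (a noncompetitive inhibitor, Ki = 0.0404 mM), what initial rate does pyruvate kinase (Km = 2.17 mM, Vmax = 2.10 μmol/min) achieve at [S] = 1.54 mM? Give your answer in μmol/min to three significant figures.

0.529 μmol/min

With α = 1 + [I]/Ki = 1 + 0.0262/0.0404 = 1.649, the noncompetitive rate law is v = (Vmax/α)·[S] / (Km + [S]).
v = (2.10/1.649)×1.54 / (2.17 + 1.54) = 1.962/3.710 = 0.529 μmol/min.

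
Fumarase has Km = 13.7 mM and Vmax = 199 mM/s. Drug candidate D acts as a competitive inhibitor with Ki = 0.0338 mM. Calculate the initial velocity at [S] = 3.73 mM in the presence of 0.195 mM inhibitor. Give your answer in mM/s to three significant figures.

α = 1 + [I]/Ki = 1 + 0.195/0.0338 = 6.769.
For a competitive inhibitor, Vmax is unchanged and the apparent Km becomes α·Km: Km,app = 92.7 mM, Vmax,app = 199 mM/s.
v = Vmax,app·[S]/(Km,app + [S]) = 199 × 3.73/(92.7 + 3.73) = 7.69 mM/s.

7.69 mM/s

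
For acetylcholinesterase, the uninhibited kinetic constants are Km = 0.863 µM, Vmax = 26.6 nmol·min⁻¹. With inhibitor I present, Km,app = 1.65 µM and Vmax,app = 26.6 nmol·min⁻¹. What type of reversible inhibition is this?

Km increases (0.863 → 1.65 µM) while Vmax is unchanged — the hallmark of competitive inhibition.

competitive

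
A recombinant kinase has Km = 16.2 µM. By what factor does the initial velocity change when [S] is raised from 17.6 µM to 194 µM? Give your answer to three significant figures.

1.77

Since Vmax cancels, v₂/v₁ = [S]₂(Km+[S]₁) / [S]₁(Km+[S]₂).
= 194×(16.2+17.6) / (17.6×(16.2+194)) = 6557/3700 = 1.77.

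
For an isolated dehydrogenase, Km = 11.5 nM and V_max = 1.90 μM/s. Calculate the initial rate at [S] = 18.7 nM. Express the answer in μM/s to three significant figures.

1.18 μM/s

v = Vmax·[S]/(Km + [S]) = 1.90 × 18.7 / (11.5 + 18.7)
  = 35.53 / 30.20 = 1.18 μM/s.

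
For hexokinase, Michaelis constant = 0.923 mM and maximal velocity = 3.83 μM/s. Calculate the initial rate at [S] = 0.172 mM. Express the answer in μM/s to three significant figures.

0.602 μM/s

v = Vmax·[S]/(Km + [S]) = 3.83 × 0.172 / (0.923 + 0.172)
  = 0.6588 / 1.095 = 0.602 μM/s.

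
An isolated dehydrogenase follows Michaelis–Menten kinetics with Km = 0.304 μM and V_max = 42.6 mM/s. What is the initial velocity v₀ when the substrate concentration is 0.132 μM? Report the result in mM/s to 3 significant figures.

[S]/(Km+[S]) = 0.132/0.4360 = 0.3028, the fractional saturation.
v = 0.3028 × Vmax = 0.3028 × 42.6 = 12.9 mM/s.

12.9 mM/s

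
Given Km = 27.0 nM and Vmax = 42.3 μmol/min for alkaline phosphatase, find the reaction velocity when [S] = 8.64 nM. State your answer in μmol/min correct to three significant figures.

10.3 μmol/min

[S]/(Km+[S]) = 8.64/35.64 = 0.2424, the fractional saturation.
v = 0.2424 × Vmax = 0.2424 × 42.3 = 10.3 μmol/min.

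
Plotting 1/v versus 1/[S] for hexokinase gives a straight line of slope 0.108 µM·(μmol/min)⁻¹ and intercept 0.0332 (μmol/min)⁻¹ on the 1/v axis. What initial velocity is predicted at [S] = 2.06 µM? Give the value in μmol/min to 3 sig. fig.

11.7 μmol/min

The y-intercept is 1/Vmax, so Vmax = 1/0.0332 = 30.1 μmol/min.
The slope is Km/Vmax, so Km = 0.108 × 30.1 = 3.25 µM.
Then v = 30.1 × 2.06/(3.25 + 2.06) = 11.7 μmol/min.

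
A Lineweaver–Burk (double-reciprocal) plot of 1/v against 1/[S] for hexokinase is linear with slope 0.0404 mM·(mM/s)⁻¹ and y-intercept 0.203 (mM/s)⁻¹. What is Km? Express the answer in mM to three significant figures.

y-intercept = 1/Vmax ⇒ Vmax = 4.93 mM/s; slope = Km/Vmax ⇒ Km = slope × Vmax.
Km = 0.0404 × 4.93 = 0.199 mM.

0.199 mM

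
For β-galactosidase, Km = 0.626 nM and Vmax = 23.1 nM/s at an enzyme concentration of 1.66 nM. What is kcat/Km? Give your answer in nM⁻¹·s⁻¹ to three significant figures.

22.2 nM⁻¹·s⁻¹

kcat = Vmax/[E]total = 23.1/1.66 = 13.9 s⁻¹.
kcat/Km = 13.9/0.626 = 22.2 nM⁻¹·s⁻¹.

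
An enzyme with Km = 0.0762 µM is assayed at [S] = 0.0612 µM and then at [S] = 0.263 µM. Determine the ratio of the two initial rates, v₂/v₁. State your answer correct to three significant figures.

Since Vmax cancels, v₂/v₁ = [S]₂(Km+[S]₁) / [S]₁(Km+[S]₂).
= 0.263×(0.0762+0.0612) / (0.0612×(0.0762+0.263)) = 0.03614/0.02076 = 1.74.

1.74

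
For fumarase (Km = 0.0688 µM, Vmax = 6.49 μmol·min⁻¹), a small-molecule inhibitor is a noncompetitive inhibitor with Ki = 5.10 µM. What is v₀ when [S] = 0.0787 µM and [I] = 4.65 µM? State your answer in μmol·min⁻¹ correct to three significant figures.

With α = 1 + [I]/Ki = 1 + 4.65/5.10 = 1.912, the noncompetitive rate law is v = (Vmax/α)·[S] / (Km + [S]).
v = (6.49/1.912)×0.0787 / (0.0688 + 0.0787) = 0.2672/0.1475 = 1.81 μmol·min⁻¹.

1.81 μmol·min⁻¹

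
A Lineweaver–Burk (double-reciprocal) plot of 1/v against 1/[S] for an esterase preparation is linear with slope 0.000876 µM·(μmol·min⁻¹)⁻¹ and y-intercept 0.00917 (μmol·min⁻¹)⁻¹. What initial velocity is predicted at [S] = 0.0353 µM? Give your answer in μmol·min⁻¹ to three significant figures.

The y-intercept is 1/Vmax, so Vmax = 1/0.00917 = 109 μmol·min⁻¹.
The slope is Km/Vmax, so Km = 0.000876 × 109 = 0.0955 µM.
Then v = 109 × 0.0353/(0.0955 + 0.0353) = 29.4 μmol·min⁻¹.

29.4 μmol·min⁻¹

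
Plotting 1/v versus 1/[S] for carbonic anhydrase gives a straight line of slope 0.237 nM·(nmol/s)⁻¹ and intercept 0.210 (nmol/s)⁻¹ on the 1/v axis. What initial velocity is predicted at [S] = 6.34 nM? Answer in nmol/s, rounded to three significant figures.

4.04 nmol/s

The y-intercept is 1/Vmax, so Vmax = 1/0.210 = 4.76 nmol/s.
The slope is Km/Vmax, so Km = 0.237 × 4.76 = 1.13 nM.
Then v = 4.76 × 6.34/(1.13 + 6.34) = 4.04 nmol/s.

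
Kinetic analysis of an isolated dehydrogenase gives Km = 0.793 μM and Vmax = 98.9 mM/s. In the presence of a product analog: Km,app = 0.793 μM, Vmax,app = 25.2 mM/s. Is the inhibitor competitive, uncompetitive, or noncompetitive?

Vmax decreases (98.9 → 25.2 mM/s) while Km is unchanged — pure noncompetitive inhibition.

noncompetitive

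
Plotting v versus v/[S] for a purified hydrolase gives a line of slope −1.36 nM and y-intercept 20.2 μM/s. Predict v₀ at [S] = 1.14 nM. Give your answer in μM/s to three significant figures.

9.21 μM/s

In the Eadie–Hofstee form v = Vmax − Km·(v/[S]), the slope is −Km and the intercept is Vmax, so Km = 1.36 nM and Vmax = 20.2 μM/s.
v = 20.2 × 1.14/(1.36 + 1.14) = 9.21 μM/s.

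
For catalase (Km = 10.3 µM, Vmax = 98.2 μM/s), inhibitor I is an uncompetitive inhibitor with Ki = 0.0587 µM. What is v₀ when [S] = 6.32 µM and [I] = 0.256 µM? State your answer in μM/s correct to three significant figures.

14.0 μM/s

α = 1 + [I]/Ki = 1 + 0.256/0.0587 = 5.361.
For an uncompetitive inhibitor, both parameters are divided by α, giving Vmax/α and Km/α: Km,app = 1.92 µM, Vmax,app = 18.3 μM/s.
v = Vmax,app·[S]/(Km,app + [S]) = 18.3 × 6.32/(1.92 + 6.32) = 14.0 μM/s.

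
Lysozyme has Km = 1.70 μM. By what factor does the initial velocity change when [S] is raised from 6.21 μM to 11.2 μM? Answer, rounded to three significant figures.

The fractional saturations are [S]/(Km+[S]) = 6.21/7.910 = 0.7851 and 11.2/12.90 = 0.8682.
v₂/v₁ is just their ratio: 0.8682/0.7851 = 1.11.

1.11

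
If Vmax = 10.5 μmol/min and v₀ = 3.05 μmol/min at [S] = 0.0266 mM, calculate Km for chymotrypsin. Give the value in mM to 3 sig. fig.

0.0650 mM

v/Vmax = 3.05/10.5 = 0.2905 = [S]/(Km+[S]).
So Km + [S] = [S]/0.2905 = 0.09157 mM, giving Km = 0.09157 − 0.0266 = 0.0650 mM.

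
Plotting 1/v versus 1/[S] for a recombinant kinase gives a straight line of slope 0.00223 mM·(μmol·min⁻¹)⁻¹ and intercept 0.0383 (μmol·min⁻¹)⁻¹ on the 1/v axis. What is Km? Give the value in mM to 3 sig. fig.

y-intercept = 1/Vmax ⇒ Vmax = 26.1 μmol·min⁻¹; slope = Km/Vmax ⇒ Km = slope × Vmax.
Km = 0.00223 × 26.1 = 0.0582 mM.

0.0582 mM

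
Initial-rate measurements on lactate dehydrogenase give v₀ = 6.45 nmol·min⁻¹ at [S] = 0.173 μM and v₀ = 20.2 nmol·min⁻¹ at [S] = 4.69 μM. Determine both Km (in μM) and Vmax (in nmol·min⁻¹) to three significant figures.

In reciprocal form, 1/v = (Km/Vmax)·(1/[S]) + 1/Vmax. The two points give (1/[S], 1/v) = (5.780, 0.1550) and (0.2132, 0.04950).
Slope = (0.1550 − 0.04950)/(5.780 − 0.2132) = 0.01896; intercept = 0.1550 − 0.01896×5.780 = 0.04546.
Vmax = 1/intercept = 22.0 nmol·min⁻¹; Km = slope × Vmax = 0.01896 × 22.0 = 0.417 μM.

Km = 0.417 μM; Vmax = 22.0 nmol·min⁻¹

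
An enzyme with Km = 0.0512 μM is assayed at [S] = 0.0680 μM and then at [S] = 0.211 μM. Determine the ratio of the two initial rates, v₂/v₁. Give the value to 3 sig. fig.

The fractional saturations are [S]/(Km+[S]) = 0.0680/0.1192 = 0.5705 and 0.211/0.2622 = 0.8047.
v₂/v₁ is just their ratio: 0.8047/0.5705 = 1.41.

1.41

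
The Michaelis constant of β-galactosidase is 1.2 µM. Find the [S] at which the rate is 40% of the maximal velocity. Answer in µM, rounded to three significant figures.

v/Vmax = [S]/(Km+[S]) = 0.4, so [S] = Km·0.4/(1 − 0.4) = 1.2 × 0.6667.
[S] = 0.800 µM.

0.800 µM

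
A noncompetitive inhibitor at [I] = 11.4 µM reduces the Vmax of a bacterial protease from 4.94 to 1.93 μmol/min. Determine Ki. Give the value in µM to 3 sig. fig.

Noncompetitive: Vmax,app = Vmax/α with α = 1 + [I]/Ki.
α = Vmax/Vmax,app = 4.94/1.93 = 2.560.
Since α = 1 + [I]/Ki, [I]/Ki = 2.560 − 1 = 1.560 and Ki = 11.4/1.560 = 7.31 µM.

7.31 µM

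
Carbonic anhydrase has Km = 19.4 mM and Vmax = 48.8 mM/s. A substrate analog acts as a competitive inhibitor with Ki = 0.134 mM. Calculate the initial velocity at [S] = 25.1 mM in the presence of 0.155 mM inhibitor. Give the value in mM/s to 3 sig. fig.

With α = 1 + [I]/Ki = 1 + 0.155/0.134 = 2.157, the competitive rate law is v = Vmax[S] / (αKm + [S]).
v = 48.8×25.1 / (2.157×19.4 + 25.1) = 1225/66.94 = 18.3 mM/s.

18.3 mM/s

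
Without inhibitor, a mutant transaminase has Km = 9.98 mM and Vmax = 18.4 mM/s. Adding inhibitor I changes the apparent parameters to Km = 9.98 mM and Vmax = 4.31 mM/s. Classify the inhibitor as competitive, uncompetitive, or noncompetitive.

noncompetitive

Vmax decreases (18.4 → 4.31 mM/s) while Km is unchanged — pure noncompetitive inhibition.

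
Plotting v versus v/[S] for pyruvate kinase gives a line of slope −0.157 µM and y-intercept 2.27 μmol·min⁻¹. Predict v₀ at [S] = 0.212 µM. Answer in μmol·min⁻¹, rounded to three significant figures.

1.30 μmol·min⁻¹

In the Eadie–Hofstee form v = Vmax − Km·(v/[S]), the slope is −Km and the intercept is Vmax, so Km = 0.157 µM and Vmax = 2.27 μmol·min⁻¹.
v = 2.27 × 0.212/(0.157 + 0.212) = 1.30 μmol·min⁻¹.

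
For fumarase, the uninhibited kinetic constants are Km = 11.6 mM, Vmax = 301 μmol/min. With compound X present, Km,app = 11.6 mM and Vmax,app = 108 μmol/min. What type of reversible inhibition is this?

noncompetitive

Vmax decreases (301 → 108 μmol/min) while Km is unchanged — pure noncompetitive inhibition.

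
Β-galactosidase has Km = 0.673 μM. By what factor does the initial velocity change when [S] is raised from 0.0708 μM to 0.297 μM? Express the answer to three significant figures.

3.22

Since Vmax cancels, v₂/v₁ = [S]₂(Km+[S]₁) / [S]₁(Km+[S]₂).
= 0.297×(0.673+0.0708) / (0.0708×(0.673+0.297)) = 0.2209/0.06868 = 3.22.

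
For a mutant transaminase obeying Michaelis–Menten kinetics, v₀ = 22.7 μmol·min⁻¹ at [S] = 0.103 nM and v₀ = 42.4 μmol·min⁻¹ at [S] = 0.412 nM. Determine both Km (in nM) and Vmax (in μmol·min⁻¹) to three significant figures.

Km = 0.168 nM; Vmax = 59.7 μmol·min⁻¹

From v = Vmax[S]/(Km+[S]), each point gives Vmax = v(Km+[S])/[S].
Equating: 22.7(Km+0.103)/0.103 = 42.4(Km+0.412)/0.412.
220.4·Km + 22.7 = 102.9·Km + 42.4, so (220.4 − 102.9)·Km = 42.4 − 22.7.
Km = 19.70/117.5 = 0.168 nM; then Vmax = 22.7(0.168+0.103)/0.103 = 59.7 μmol·min⁻¹.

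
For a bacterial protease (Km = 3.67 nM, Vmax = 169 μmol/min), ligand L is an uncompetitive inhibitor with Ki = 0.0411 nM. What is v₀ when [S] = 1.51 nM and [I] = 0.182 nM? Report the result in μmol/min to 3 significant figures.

21.5 μmol/min

α = 1 + [I]/Ki = 1 + 0.182/0.0411 = 5.428.
For an uncompetitive inhibitor, both parameters are divided by α, giving Vmax/α and Km/α: Km,app = 0.676 nM, Vmax,app = 31.1 μmol/min.
v = Vmax,app·[S]/(Km,app + [S]) = 31.1 × 1.51/(0.676 + 1.51) = 21.5 μmol/min.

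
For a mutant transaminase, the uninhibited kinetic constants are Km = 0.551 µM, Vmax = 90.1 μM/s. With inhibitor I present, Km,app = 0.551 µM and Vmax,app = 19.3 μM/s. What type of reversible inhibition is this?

Vmax decreases (90.1 → 19.3 μM/s) while Km is unchanged — pure noncompetitive inhibition.

noncompetitive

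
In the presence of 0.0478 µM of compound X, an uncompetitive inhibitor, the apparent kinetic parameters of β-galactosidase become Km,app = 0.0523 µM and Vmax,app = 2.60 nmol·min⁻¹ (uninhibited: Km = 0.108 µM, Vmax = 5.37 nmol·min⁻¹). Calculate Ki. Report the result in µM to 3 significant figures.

0.0449 µM

Uncompetitive: Vmax,app = Vmax/α (and Km,app = Km/α) with α = 1 + [I]/Ki.
α = Vmax/Vmax,app = 5.37/2.60 = 2.065.
Ki = [I]/(α − 1) = 0.0478/1.065 = 0.0449 µM.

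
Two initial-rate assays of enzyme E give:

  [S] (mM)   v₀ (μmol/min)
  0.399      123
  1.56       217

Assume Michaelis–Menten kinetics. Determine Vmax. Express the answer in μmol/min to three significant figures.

294 μmol/min

From v = Vmax[S]/(Km+[S]), each point gives Vmax = v(Km+[S])/[S].
Equating: 123(Km+0.399)/0.399 = 217(Km+1.56)/1.56.
308.3·Km + 123 = 139.1·Km + 217, so (308.3 − 139.1)·Km = 217 − 123.
Km = 94.00/169.2 = 0.556 mM; then Vmax = 123(0.556+0.399)/0.399 = 294 μmol/min.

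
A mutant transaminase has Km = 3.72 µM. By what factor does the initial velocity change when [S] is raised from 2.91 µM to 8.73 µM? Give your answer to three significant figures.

1.60

Since Vmax cancels, v₂/v₁ = [S]₂(Km+[S]₁) / [S]₁(Km+[S]₂).
= 8.73×(3.72+2.91) / (2.91×(3.72+8.73)) = 57.88/36.23 = 1.60.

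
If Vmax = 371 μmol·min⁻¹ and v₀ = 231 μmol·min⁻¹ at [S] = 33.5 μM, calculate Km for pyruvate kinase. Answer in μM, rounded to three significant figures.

20.3 μM

v/Vmax = 231/371 = 0.6226 = [S]/(Km+[S]).
So Km + [S] = [S]/0.6226 = 53.80 μM, giving Km = 53.80 − 33.5 = 20.3 μM.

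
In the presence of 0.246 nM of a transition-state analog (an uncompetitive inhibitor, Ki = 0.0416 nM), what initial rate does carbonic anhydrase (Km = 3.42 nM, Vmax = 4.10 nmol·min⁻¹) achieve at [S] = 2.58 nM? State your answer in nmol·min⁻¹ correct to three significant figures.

With α = 1 + [I]/Ki = 1 + 0.246/0.0416 = 6.913, the uncompetitive rate law is v = (Vmax/α)·[S] / (Km/α + [S]).
v = (4.10/6.913)×2.58 / (3.42/6.913 + 2.58) = 1.530/3.075 = 0.498 nmol·min⁻¹.

0.498 nmol·min⁻¹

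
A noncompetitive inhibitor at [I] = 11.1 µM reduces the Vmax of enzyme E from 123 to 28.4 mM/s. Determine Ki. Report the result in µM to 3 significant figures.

3.33 µM

Noncompetitive: Vmax,app = Vmax/α with α = 1 + [I]/Ki.
α = Vmax/Vmax,app = 123/28.4 = 4.331.
Ki = [I]/(α − 1) = 11.1/3.331 = 3.33 µM.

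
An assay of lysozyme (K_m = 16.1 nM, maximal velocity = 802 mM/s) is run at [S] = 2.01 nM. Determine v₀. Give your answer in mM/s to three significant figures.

89.0 mM/s

[S]/(Km+[S]) = 2.01/18.11 = 0.1110, the fractional saturation.
v = 0.1110 × Vmax = 0.1110 × 802 = 89.0 mM/s.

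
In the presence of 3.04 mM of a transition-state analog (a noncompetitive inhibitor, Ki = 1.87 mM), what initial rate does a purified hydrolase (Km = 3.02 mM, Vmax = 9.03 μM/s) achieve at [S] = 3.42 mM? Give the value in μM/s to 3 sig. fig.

1.83 μM/s

α = 1 + [I]/Ki = 1 + 3.04/1.87 = 2.626.
For a noncompetitive inhibitor, Vmax is reduced to Vmax/α while Km is unchanged: Km,app = 3.02 mM, Vmax,app = 3.44 μM/s.
v = Vmax,app·[S]/(Km,app + [S]) = 3.44 × 3.42/(3.02 + 3.42) = 1.83 μM/s.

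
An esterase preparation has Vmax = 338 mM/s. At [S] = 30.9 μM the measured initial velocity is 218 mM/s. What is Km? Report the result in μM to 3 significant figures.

17.0 μM

From v = Vmax[S]/(Km+[S]), Km = [S](Vmax − v)/v.
Km = 30.9 × (338 − 218) / 218 = 3708/218 = 17.0 μM.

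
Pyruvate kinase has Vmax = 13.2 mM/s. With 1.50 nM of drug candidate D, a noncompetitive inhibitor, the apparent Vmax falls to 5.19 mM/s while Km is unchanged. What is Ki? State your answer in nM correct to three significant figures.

Noncompetitive: Vmax,app = Vmax/α with α = 1 + [I]/Ki.
α = Vmax/Vmax,app = 13.2/5.19 = 2.543.
Ki = [I]/(α − 1) = 1.50/1.543 = 0.972 nM.

0.972 nM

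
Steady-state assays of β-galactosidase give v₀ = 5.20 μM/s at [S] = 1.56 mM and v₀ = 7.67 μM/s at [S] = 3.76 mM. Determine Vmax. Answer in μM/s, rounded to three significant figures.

11.6 μM/s

From v = Vmax[S]/(Km+[S]), each point gives Vmax = v(Km+[S])/[S].
Equating: 5.20(Km+1.56)/1.56 = 7.67(Km+3.76)/3.76.
3.333·Km + 5.20 = 2.040·Km + 7.67, so (3.333 − 2.040)·Km = 7.67 − 5.20.
Km = 2.470/1.293 = 1.91 mM; then Vmax = 5.20(1.91+1.56)/1.56 = 11.6 μM/s.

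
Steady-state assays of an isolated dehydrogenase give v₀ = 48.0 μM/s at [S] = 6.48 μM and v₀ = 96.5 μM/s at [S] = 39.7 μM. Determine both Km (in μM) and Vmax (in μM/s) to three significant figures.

In reciprocal form, 1/v = (Km/Vmax)·(1/[S]) + 1/Vmax. The two points give (1/[S], 1/v) = (0.1543, 0.02083) and (0.02519, 0.01036).
Slope = (0.02083 − 0.01036)/(0.1543 − 0.02519) = 0.08108; intercept = 0.02083 − 0.08108×0.1543 = 0.008320.
Vmax = 1/intercept = 120 μM/s; Km = slope × Vmax = 0.08108 × 120 = 9.75 μM.

Km = 9.75 μM; Vmax = 120 μM/s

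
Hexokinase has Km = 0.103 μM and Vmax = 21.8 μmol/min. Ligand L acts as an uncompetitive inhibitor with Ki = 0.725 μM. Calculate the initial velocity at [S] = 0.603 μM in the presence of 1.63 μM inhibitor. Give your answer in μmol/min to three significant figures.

With α = 1 + [I]/Ki = 1 + 1.63/0.725 = 3.248, the uncompetitive rate law is v = (Vmax/α)·[S] / (Km/α + [S]).
v = (21.8/3.248)×0.603 / (0.103/3.248 + 0.603) = 4.047/0.6347 = 6.38 μmol/min.

6.38 μmol/min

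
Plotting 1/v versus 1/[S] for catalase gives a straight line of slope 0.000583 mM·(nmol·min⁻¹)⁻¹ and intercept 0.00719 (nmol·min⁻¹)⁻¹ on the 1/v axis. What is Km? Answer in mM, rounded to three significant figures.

0.0811 mM

y-intercept = 1/Vmax ⇒ Vmax = 139 nmol·min⁻¹; slope = Km/Vmax ⇒ Km = slope × Vmax.
Km = 0.000583 × 139 = 0.0811 mM.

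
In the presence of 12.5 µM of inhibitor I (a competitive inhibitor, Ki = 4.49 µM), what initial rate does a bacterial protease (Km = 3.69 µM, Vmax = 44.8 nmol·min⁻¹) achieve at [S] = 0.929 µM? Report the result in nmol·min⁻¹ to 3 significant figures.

With α = 1 + [I]/Ki = 1 + 12.5/4.49 = 3.784, the competitive rate law is v = Vmax[S] / (αKm + [S]).
v = 44.8×0.929 / (3.784×3.69 + 0.929) = 41.62/14.89 = 2.79 nmol·min⁻¹.

2.79 nmol·min⁻¹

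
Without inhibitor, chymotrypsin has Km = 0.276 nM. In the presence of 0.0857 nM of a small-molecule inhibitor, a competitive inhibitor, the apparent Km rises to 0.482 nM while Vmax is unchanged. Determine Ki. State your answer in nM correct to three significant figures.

0.115 nM

Competitive: Km,app = α·Km with α = 1 + [I]/Ki.
α = Km,app/Km = 0.482/0.276 = 1.746.
Ki = [I]/(α − 1) = 0.0857/0.7464 = 0.115 nM.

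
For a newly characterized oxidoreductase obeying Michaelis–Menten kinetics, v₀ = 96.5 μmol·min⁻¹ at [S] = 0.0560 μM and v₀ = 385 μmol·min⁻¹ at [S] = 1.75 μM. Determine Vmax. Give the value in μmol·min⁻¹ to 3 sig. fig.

From v = Vmax[S]/(Km+[S]), each point gives Vmax = v(Km+[S])/[S].
Equating: 96.5(Km+0.0560)/0.0560 = 385(Km+1.75)/1.75.
1723·Km + 96.5 = 220.0·Km + 385, so (1723 − 220.0)·Km = 385 − 96.5.
Km = 288.5/1503 = 0.192 μM; then Vmax = 96.5(0.192+0.0560)/0.0560 = 427 μmol·min⁻¹.

427 μmol·min⁻¹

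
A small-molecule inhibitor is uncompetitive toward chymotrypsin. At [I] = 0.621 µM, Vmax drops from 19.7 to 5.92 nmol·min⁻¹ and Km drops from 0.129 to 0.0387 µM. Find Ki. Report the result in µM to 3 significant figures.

Uncompetitive: Vmax,app = Vmax/α (and Km,app = Km/α) with α = 1 + [I]/Ki.
α = Vmax/Vmax,app = 19.7/5.92 = 3.328.
Ki = [I]/(α − 1) = 0.621/2.328 = 0.267 µM.

0.267 µM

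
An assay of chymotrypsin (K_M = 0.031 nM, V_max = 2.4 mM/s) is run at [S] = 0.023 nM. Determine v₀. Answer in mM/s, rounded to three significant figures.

[S]/(Km+[S]) = 0.023/0.05400 = 0.4259, the fractional saturation.
v = 0.4259 × Vmax = 0.4259 × 2.4 = 1.02 mM/s.

1.02 mM/s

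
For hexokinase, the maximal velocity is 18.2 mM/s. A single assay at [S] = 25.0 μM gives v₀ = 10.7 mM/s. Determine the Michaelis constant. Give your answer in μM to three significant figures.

v/Vmax = 10.7/18.2 = 0.5879 = [S]/(Km+[S]).
So Km + [S] = [S]/0.5879 = 42.52 μM, giving Km = 42.52 − 25.0 = 17.5 μM.

17.5 μM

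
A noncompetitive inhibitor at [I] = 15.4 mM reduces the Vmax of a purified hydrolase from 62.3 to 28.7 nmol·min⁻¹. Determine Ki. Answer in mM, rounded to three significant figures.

13.2 mM

Noncompetitive: Vmax,app = Vmax/α with α = 1 + [I]/Ki.
α = Vmax/Vmax,app = 62.3/28.7 = 2.171.
Since α = 1 + [I]/Ki, [I]/Ki = 2.171 − 1 = 1.171 and Ki = 15.4/1.171 = 13.2 mM.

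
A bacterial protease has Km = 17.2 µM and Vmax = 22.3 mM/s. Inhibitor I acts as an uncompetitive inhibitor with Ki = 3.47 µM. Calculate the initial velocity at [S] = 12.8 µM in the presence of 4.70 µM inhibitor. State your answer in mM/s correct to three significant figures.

6.03 mM/s

α = 1 + [I]/Ki = 1 + 4.70/3.47 = 2.354.
For an uncompetitive inhibitor, both parameters are divided by α, giving Vmax/α and Km/α: Km,app = 7.31 µM, Vmax,app = 9.47 mM/s.
v = Vmax,app·[S]/(Km,app + [S]) = 9.47 × 12.8/(7.31 + 12.8) = 6.03 mM/s.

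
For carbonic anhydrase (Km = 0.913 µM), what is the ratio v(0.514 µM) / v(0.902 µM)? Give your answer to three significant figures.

Since Vmax cancels, v₂/v₁ = [S]₂(Km+[S]₁) / [S]₁(Km+[S]₂).
= 0.514×(0.913+0.902) / (0.902×(0.913+0.514)) = 0.9329/1.287 = 0.725.

0.725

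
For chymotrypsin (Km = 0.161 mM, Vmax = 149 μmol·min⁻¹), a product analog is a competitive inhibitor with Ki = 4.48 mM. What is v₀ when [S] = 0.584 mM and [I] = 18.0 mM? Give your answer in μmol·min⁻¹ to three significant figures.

α = 1 + [I]/Ki = 1 + 18.0/4.48 = 5.018.
For a competitive inhibitor, Vmax is unchanged and the apparent Km becomes α·Km: Km,app = 0.808 mM, Vmax,app = 149 μmol·min⁻¹.
v = Vmax,app·[S]/(Km,app + [S]) = 149 × 0.584/(0.808 + 0.584) = 62.5 μmol·min⁻¹.

62.5 μmol·min⁻¹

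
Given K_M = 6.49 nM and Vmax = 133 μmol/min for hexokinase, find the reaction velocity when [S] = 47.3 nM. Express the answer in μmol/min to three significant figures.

117 μmol/min

v = Vmax·[S]/(Km + [S]) = 133 × 47.3 / (6.49 + 47.3)
  = 6291 / 53.79 = 117 μmol/min.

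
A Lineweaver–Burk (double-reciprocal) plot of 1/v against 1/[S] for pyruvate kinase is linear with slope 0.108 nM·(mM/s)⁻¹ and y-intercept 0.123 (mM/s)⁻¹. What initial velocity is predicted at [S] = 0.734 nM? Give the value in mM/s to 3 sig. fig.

The y-intercept is 1/Vmax, so Vmax = 1/0.123 = 8.13 mM/s.
The slope is Km/Vmax, so Km = 0.108 × 8.13 = 0.878 nM.
Then v = 8.13 × 0.734/(0.878 + 0.734) = 3.70 mM/s.

3.70 mM/s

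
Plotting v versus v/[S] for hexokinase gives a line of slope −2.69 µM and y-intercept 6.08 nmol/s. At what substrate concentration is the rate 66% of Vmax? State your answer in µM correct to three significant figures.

The Eadie–Hofstee slope gives Km = 2.69 µM (slope = −Km).
v/Vmax = [S]/(Km+[S]) = 0.66 ⇒ [S] = Km·0.66/(1−0.66) = 2.69 × 1.941 = 5.22 µM.

5.22 µM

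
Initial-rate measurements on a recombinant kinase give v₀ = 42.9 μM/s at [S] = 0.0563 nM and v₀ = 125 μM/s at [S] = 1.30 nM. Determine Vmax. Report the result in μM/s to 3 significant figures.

137 μM/s

In reciprocal form, 1/v = (Km/Vmax)·(1/[S]) + 1/Vmax. The two points give (1/[S], 1/v) = (17.76, 0.02331) and (0.7692, 0.008000).
Slope = (0.02331 − 0.008000)/(17.76 − 0.7692) = 0.0009010; intercept = 0.02331 − 0.0009010×17.76 = 0.007307.
Vmax = 1/intercept = 137 μM/s; Km = slope × Vmax = 0.0009010 × 137 = 0.123 nM.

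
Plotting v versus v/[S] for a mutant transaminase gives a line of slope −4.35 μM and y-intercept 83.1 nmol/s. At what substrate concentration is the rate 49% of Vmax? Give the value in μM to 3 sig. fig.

4.18 μM

The Eadie–Hofstee slope gives Km = 4.35 μM (slope = −Km).
v/Vmax = [S]/(Km+[S]) = 0.49 ⇒ [S] = Km·0.49/(1−0.49) = 4.35 × 0.9608 = 4.18 μM.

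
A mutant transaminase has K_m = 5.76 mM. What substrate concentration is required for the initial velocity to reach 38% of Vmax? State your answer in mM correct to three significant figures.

3.53 mM

v/Vmax = [S]/(Km+[S]) = 0.38, so [S] = Km·0.38/(1 − 0.38) = 5.76 × 0.6129.
[S] = 3.53 mM.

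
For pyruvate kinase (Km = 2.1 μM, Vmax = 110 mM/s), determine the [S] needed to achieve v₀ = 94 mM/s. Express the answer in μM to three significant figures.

12.3 μM

Rearranging v = Vmax[S]/(Km+[S]) gives [S] = Km·v/(Vmax − v).
[S] = 2.1 × 94 / (110 − 94) = 197.4/16.00 = 12.3 μM.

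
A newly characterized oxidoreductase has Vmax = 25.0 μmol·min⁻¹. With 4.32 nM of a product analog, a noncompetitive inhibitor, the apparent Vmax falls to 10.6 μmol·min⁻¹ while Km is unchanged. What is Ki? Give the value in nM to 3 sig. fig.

3.18 nM

Noncompetitive: Vmax,app = Vmax/α with α = 1 + [I]/Ki.
α = Vmax/Vmax,app = 25.0/10.6 = 2.358.
Ki = [I]/(α − 1) = 4.32/1.358 = 3.18 nM.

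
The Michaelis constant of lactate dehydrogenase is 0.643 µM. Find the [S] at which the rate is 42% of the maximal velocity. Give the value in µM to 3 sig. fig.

0.466 µM

v/Vmax = [S]/(Km+[S]) = 0.42, so [S] = Km·0.42/(1 − 0.42) = 0.643 × 0.7241.
[S] = 0.466 µM.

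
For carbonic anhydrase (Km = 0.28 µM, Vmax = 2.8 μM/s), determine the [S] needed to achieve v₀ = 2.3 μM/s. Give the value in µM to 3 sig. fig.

Rearranging v = Vmax[S]/(Km+[S]) gives [S] = Km·v/(Vmax − v).
[S] = 0.28 × 2.3 / (2.8 − 2.3) = 0.6440/0.5000 = 1.29 µM.

1.29 µM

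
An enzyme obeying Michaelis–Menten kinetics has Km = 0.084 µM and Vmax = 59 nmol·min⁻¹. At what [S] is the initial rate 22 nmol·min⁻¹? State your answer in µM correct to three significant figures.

0.0499 µM

The required fractional saturation is v/Vmax = 22/59 = 0.3729.
Then [S]/(Km+[S]) = 0.3729 ⇒ [S] = 0.084 × 0.3729/(1 − 0.3729) = 0.0499 µM.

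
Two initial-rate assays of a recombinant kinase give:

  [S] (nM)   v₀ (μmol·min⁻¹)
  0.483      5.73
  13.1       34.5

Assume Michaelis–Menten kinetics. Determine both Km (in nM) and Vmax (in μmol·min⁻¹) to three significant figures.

Km = 3.12 nM; Vmax = 42.7 μmol·min⁻¹

From v = Vmax[S]/(Km+[S]), each point gives Vmax = v(Km+[S])/[S].
Equating: 5.73(Km+0.483)/0.483 = 34.5(Km+13.1)/13.1.
11.86·Km + 5.73 = 2.634·Km + 34.5, so (11.86 − 2.634)·Km = 34.5 − 5.73.
Km = 28.77/9.230 = 3.12 nM; then Vmax = 5.73(3.12+0.483)/0.483 = 42.7 μmol·min⁻¹.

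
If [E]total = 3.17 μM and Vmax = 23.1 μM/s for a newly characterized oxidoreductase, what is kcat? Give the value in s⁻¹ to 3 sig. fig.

7.29 s⁻¹

kcat = Vmax/[E]total = 23.1 μM/s / 3.17 μM = 7.29 s⁻¹.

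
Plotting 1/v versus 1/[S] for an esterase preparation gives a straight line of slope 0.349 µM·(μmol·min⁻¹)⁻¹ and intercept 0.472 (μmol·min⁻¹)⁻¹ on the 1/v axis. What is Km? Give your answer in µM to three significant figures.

0.739 µM

y-intercept = 1/Vmax ⇒ Vmax = 2.12 μmol·min⁻¹; slope = Km/Vmax ⇒ Km = slope × Vmax.
Km = 0.349 × 2.12 = 0.739 µM.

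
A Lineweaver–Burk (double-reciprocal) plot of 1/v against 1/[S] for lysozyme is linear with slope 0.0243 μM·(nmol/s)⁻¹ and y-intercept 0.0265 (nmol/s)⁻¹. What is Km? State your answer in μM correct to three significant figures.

y-intercept = 1/Vmax ⇒ Vmax = 37.7 nmol/s; slope = Km/Vmax ⇒ Km = slope × Vmax.
Km = 0.0243 × 37.7 = 0.917 μM.

0.917 μM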